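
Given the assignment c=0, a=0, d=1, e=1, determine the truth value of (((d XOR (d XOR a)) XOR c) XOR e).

Substituting: (((1 XOR (1 XOR 0)) XOR 0) XOR 1)
= 1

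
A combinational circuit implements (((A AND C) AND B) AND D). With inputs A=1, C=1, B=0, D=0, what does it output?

Substituting: (((1 AND 1) AND 0) AND 0)
= 0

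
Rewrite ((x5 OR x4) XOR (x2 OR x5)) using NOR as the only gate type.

((((((x5 NOR x4) NOR (x5 NOR x4)) NOR ((x2 NOR x5) NOR (x2 NOR x5))) NOR (((x5 NOR x4) NOR (x5 NOR x4)) NOR ((x2 NOR x5) NOR (x2 NOR x5)))) NOR ((((x5 NOR x4) NOR (x5 NOR x4)) NOR ((x2 NOR x5) NOR (x2 NOR x5))) NOR (((x5 NOR x4) NOR (x5 NOR x4)) NOR ((x2 NOR x5) NOR (x2 NOR x5))))) NOR ((((((x5 NOR x4) NOR (x5 NOR x4)) NOR ((x5 NOR x4) NOR (x5 NOR x4))) NOR (((x2 NOR x5) NOR (x2 NOR x5)) NOR ((x2 NOR x5) NOR (x2 NOR x5)))) NOR ((((x5 NOR x4) NOR (x5 NOR x4)) NOR ((x5 NOR x4) NOR (x5 NOR x4))) NOR (((x2 NOR x5) NOR (x2 NOR x5)) NOR ((x2 NOR x5) NOR (x2 NOR x5))))) NOR (((((x5 NOR x4) NOR (x5 NOR x4)) NOR ((x5 NOR x4) NOR (x5 NOR x4))) NOR (((x2 NOR x5) NOR (x2 NOR x5)) NOR ((x2 NOR x5) NOR (x2 NOR x5)))) NOR ((((x5 NOR x4) NOR (x5 NOR x4)) NOR ((x5 NOR x4) NOR (x5 NOR x4))) NOR (((x2 NOR x5) NOR (x2 NOR x5)) NOR ((x2 NOR x5) NOR (x2 NOR x5)))))))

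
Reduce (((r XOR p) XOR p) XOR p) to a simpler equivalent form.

By XOR self-cancellation ((E XOR v) XOR v = E):
= (r XOR p)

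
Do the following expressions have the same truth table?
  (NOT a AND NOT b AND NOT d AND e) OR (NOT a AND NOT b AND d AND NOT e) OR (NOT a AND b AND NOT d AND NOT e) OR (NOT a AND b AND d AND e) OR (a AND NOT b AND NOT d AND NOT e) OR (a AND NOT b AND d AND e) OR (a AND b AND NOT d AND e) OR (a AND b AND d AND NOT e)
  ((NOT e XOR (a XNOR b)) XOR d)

Yes, they are equivalent — the two output columns agree on all 16 assignments:
a | b | d | e | Expression 1 | Expression 2
-------------------------------------------
0 | 0 | 0 | 0 | 0 | 0
0 | 0 | 0 | 1 | 1 | 1
0 | 0 | 1 | 0 | 1 | 1
0 | 0 | 1 | 1 | 0 | 0
0 | 1 | 0 | 0 | 1 | 1
0 | 1 | 0 | 1 | 0 | 0
0 | 1 | 1 | 0 | 0 | 0
0 | 1 | 1 | 1 | 1 | 1
1 | 0 | 0 | 0 | 1 | 1
1 | 0 | 0 | 1 | 0 | 0
1 | 0 | 1 | 0 | 0 | 0
1 | 0 | 1 | 1 | 1 | 1
1 | 1 | 0 | 0 | 0 | 0
1 | 1 | 0 | 1 | 1 | 1
1 | 1 | 1 | 0 | 1 | 1
1 | 1 | 1 | 1 | 0 | 0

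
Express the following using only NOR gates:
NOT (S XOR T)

(((((S NOR T) NOR (S NOR T)) NOR ((S NOR T) NOR (S NOR T))) NOR ((((S NOR S) NOR (T NOR T)) NOR ((S NOR S) NOR (T NOR T))) NOR (((S NOR S) NOR (T NOR T)) NOR ((S NOR S) NOR (T NOR T))))) NOR ((((S NOR T) NOR (S NOR T)) NOR ((S NOR T) NOR (S NOR T))) NOR ((((S NOR S) NOR (T NOR T)) NOR ((S NOR S) NOR (T NOR T))) NOR (((S NOR S) NOR (T NOR T)) NOR ((S NOR S) NOR (T NOR T))))))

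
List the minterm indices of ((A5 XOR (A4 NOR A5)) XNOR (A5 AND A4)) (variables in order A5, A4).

Σm(1, 3) = (NOT A5 AND A4) OR (A5 AND A4)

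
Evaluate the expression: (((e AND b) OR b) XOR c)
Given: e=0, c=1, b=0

Substituting: (((0 AND 0) OR 0) XOR 1)
= 1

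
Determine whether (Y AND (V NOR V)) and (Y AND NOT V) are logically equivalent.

Yes, they are equivalent — the two output columns agree on all 4 assignments:
Y | V | Expression 1 | Expression 2
-----------------------------------
0 | 0 | 0 | 0
0 | 1 | 0 | 0
1 | 0 | 1 | 1
1 | 1 | 0 | 0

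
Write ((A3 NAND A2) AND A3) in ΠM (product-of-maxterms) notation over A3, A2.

ΠM(0, 1, 3) = (A3 OR A2) AND (A3 OR NOT A2) AND (NOT A3 OR NOT A2)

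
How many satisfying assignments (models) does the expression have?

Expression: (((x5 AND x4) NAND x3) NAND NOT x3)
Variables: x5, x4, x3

Satisfying assignments: (0,0,1), (0,1,1), (1,0,1), (1,1,1)
Count: 4 out of 8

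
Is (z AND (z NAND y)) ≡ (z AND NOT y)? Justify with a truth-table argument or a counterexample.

Yes, they are equivalent — the two output columns agree on all 4 assignments:
z | y | Expression 1 | Expression 2
-----------------------------------
0 | 0 | 0 | 0
0 | 1 | 0 | 0
1 | 0 | 1 | 1
1 | 1 | 0 | 0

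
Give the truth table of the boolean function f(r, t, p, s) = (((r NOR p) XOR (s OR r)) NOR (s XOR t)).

r | t | p | s | Output
----------------------
0 | 0 | 0 | 0 | 0
0 | 0 | 0 | 1 | 0
0 | 0 | 1 | 0 | 1
0 | 0 | 1 | 1 | 0
0 | 1 | 0 | 0 | 0
0 | 1 | 0 | 1 | 1
0 | 1 | 1 | 0 | 0
0 | 1 | 1 | 1 | 0
1 | 0 | 0 | 0 | 0
1 | 0 | 0 | 1 | 0
1 | 0 | 1 | 0 | 0
1 | 0 | 1 | 1 | 0
1 | 1 | 0 | 0 | 0
1 | 1 | 0 | 1 | 0
1 | 1 | 1 | 0 | 0
1 | 1 | 1 | 1 | 0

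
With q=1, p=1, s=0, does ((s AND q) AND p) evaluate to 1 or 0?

Substituting: ((0 AND 1) AND 1)
= 0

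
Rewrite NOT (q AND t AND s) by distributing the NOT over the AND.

NOT q OR NOT t OR NOT s
De Morgan's: NOT(AND of terms) = OR of negations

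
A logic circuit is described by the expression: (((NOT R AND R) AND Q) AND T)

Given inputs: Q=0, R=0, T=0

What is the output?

Substituting: (((NOT 0 AND 0) AND 0) AND 0)
= 0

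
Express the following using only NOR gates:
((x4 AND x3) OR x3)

((((x4 NOR x4) NOR (x3 NOR x3)) NOR x3) NOR (((x4 NOR x4) NOR (x3 NOR x3)) NOR x3))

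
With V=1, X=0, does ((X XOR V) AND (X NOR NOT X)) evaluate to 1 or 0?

Substituting: ((0 XOR 1) AND (0 NOR NOT 0))
= 0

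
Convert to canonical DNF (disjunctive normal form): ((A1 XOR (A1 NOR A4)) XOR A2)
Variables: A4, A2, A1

(NOT A4 AND NOT A2 AND NOT A1) OR (NOT A4 AND NOT A2 AND A1) OR (A4 AND NOT A2 AND A1) OR (A4 AND A2 AND NOT A1)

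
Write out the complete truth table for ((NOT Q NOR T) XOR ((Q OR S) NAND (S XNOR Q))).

S | T | Q | Output
------------------
0 | 0 | 0 | 1
0 | 0 | 1 | 0
0 | 1 | 0 | 1
0 | 1 | 1 | 1
1 | 0 | 0 | 1
1 | 0 | 1 | 1
1 | 1 | 0 | 1
1 | 1 | 1 | 0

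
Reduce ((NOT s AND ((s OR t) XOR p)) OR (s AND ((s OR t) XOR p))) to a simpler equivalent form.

By distribution ((E AND v) OR (E AND NOT v) = E):
= ((s OR t) XOR p)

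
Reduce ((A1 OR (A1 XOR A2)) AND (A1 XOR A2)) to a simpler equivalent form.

By absorption (E AND (E OR v) = E):
= (A1 XOR A2)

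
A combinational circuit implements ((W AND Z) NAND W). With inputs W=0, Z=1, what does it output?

Substituting: ((0 AND 1) NAND 0)
= 1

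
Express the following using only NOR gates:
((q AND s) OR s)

((((q NOR q) NOR (s NOR s)) NOR s) NOR (((q NOR q) NOR (s NOR s)) NOR s))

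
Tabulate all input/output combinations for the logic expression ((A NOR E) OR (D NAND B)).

A | E | B | D | Output
----------------------
0 | 0 | 0 | 0 | 1
0 | 0 | 0 | 1 | 1
0 | 0 | 1 | 0 | 1
0 | 0 | 1 | 1 | 1
0 | 1 | 0 | 0 | 1
0 | 1 | 0 | 1 | 1
0 | 1 | 1 | 0 | 1
0 | 1 | 1 | 1 | 0
1 | 0 | 0 | 0 | 1
1 | 0 | 0 | 1 | 1
1 | 0 | 1 | 0 | 1
1 | 0 | 1 | 1 | 0
1 | 1 | 0 | 0 | 1
1 | 1 | 0 | 1 | 1
1 | 1 | 1 | 0 | 1
1 | 1 | 1 | 1 | 0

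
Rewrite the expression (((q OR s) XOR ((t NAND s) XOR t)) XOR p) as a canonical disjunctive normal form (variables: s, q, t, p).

(NOT s AND NOT q AND NOT t AND NOT p) OR (NOT s AND NOT q AND t AND p) OR (NOT s AND q AND NOT t AND p) OR (NOT s AND q AND t AND NOT p) OR (s AND NOT q AND NOT t AND p) OR (s AND NOT q AND t AND p) OR (s AND q AND NOT t AND p) OR (s AND q AND t AND p)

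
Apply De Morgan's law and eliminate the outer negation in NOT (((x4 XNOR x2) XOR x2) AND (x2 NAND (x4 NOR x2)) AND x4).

NOT ((x4 XNOR x2) XOR x2) OR NOT (x2 NAND (x4 NOR x2)) OR NOT x4
De Morgan's: NOT(AND of terms) = OR of negations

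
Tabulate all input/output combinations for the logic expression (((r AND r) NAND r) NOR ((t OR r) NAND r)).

r | t | Output
--------------
0 | 0 | 0
0 | 1 | 0
1 | 0 | 1
1 | 1 | 1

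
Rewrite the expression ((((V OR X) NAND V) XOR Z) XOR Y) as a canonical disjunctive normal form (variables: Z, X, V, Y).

(NOT Z AND NOT X AND NOT V AND NOT Y) OR (NOT Z AND NOT X AND V AND Y) OR (NOT Z AND X AND NOT V AND NOT Y) OR (NOT Z AND X AND V AND Y) OR (Z AND NOT X AND NOT V AND Y) OR (Z AND NOT X AND V AND NOT Y) OR (Z AND X AND NOT V AND Y) OR (Z AND X AND V AND NOT Y)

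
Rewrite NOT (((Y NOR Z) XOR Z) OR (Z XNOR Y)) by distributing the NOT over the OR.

NOT ((Y NOR Z) XOR Z) AND NOT (Z XNOR Y)
De Morgan's: NOT(OR of terms) = AND of negations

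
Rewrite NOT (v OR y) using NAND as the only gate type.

(((v NAND v) NAND (y NAND y)) NAND ((v NAND v) NAND (y NAND y)))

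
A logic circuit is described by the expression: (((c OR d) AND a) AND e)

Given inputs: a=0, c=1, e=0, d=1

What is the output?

Substituting: (((1 OR 1) AND 0) AND 0)
= 0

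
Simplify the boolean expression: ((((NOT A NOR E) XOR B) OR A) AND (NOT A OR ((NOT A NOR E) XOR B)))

By distribution ((E OR v) AND (E OR NOT v) = E):
= ((NOT A NOR E) XOR B)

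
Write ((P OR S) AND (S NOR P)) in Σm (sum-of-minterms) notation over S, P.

Σm() = FALSE (no minterms)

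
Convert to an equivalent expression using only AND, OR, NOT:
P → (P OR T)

NOT P OR (P OR T)
(Implication elimination: A → B = NOT A OR B)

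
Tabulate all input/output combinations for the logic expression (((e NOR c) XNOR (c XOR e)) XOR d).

d | c | e | Output
------------------
0 | 0 | 0 | 0
0 | 0 | 1 | 0
0 | 1 | 0 | 0
0 | 1 | 1 | 1
1 | 0 | 0 | 1
1 | 0 | 1 | 1
1 | 1 | 0 | 1
1 | 1 | 1 | 0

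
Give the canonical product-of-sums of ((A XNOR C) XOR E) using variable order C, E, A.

ΠM(1, 2, 4, 7) = (C OR E OR NOT A) AND (C OR NOT E OR A) AND (NOT C OR E OR A) AND (NOT C OR NOT E OR NOT A)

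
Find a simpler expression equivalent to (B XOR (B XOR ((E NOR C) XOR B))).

By XOR self-cancellation ((E XOR v) XOR v = E):
= ((E NOR C) XOR B)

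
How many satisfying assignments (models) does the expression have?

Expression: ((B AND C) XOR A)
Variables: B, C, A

Satisfying assignments: (0,0,1), (0,1,1), (1,0,1), (1,1,0)
Count: 4 out of 8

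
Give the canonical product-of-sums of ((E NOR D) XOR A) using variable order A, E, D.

ΠM(1, 2, 3, 4) = (A OR E OR NOT D) AND (A OR NOT E OR D) AND (A OR NOT E OR NOT D) AND (NOT A OR E OR D)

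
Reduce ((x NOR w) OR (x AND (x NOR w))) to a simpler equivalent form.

By absorption (E OR (E AND v) = E):
= (x NOR w)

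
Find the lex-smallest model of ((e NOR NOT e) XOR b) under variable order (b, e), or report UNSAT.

b=1, e=0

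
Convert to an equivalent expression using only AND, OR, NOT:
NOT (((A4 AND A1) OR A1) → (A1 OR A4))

((A4 AND A1) OR A1) AND NOT (A1 OR A4)
(Negated implication: NOT(A → B) = A AND NOT B)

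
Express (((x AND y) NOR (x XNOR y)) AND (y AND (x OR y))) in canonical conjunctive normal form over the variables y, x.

(y OR x) AND (y OR NOT x) AND (NOT y OR NOT x)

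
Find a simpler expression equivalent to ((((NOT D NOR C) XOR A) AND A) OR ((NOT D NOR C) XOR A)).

By absorption (E OR (E AND v) = E):
= ((NOT D NOR C) XOR A)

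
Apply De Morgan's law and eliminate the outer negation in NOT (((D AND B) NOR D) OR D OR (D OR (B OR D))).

NOT ((D AND B) NOR D) AND NOT D AND NOT (D OR (B OR D))
De Morgan's: NOT(OR of terms) = AND of negations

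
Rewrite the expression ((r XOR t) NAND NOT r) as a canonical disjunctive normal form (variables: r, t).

(NOT r AND NOT t) OR (r AND NOT t) OR (r AND t)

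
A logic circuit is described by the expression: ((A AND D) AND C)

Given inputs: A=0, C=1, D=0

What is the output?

Substituting: ((0 AND 0) AND 1)
= 0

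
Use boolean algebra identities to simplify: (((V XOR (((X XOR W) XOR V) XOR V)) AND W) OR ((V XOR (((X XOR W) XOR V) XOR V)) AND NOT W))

By distribution ((E AND v) OR (E AND NOT v) = E) then XOR self-cancellation ((E XOR v) XOR v = E):
= ((X XOR W) XOR V)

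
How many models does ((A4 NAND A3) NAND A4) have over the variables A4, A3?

Satisfying assignments: (0,0), (0,1), (1,1)
Count: 3 out of 4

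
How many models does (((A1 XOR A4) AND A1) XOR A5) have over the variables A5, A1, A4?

Satisfying assignments: (0,1,0), (1,0,0), (1,0,1), (1,1,1)
Count: 4 out of 8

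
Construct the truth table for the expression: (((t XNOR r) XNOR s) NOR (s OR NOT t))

r | t | s | Output
------------------
0 | 0 | 0 | 0
0 | 0 | 1 | 0
0 | 1 | 0 | 0
0 | 1 | 1 | 0
1 | 0 | 0 | 0
1 | 0 | 1 | 0
1 | 1 | 0 | 1
1 | 1 | 1 | 0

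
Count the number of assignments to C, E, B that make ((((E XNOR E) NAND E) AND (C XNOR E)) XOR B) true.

Satisfying assignments: (0,0,0), (0,1,1), (1,0,1), (1,1,1)
Count: 4 out of 8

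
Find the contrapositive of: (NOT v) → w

Contrapositive: NOT w → v
Note: A statement and its contrapositive are logically equivalent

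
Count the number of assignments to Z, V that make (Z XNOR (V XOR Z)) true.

Satisfying assignments: (0,0), (1,0)
Count: 2 out of 4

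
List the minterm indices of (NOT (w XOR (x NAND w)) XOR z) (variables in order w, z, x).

Σm(2, 3, 4, 7) = (NOT w AND z AND NOT x) OR (NOT w AND z AND x) OR (w AND NOT z AND NOT x) OR (w AND z AND x)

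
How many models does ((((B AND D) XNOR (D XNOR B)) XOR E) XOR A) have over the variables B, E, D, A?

Satisfying assignments: (0,0,0,1), (0,0,1,0), (0,1,0,0), (0,1,1,1), (1,0,0,0), (1,0,1,0), (1,1,0,1), (1,1,1,1)
Count: 8 out of 16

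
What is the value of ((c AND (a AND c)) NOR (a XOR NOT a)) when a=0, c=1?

Substituting: ((1 AND (0 AND 1)) NOR (0 XOR NOT 0))
= 0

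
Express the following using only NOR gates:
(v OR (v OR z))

((v NOR ((v NOR z) NOR (v NOR z))) NOR (v NOR ((v NOR z) NOR (v NOR z))))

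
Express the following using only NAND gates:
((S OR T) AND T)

((((S NAND S) NAND (T NAND T)) NAND T) NAND (((S NAND S) NAND (T NAND T)) NAND T))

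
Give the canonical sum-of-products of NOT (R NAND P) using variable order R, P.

Σm(3) = (R AND P)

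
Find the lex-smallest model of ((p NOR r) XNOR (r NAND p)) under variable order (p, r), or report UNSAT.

p=0, r=0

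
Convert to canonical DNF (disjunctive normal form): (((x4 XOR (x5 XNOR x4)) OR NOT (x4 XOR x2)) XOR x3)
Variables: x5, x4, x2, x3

(NOT x5 AND NOT x4 AND NOT x2 AND NOT x3) OR (NOT x5 AND NOT x4 AND x2 AND NOT x3) OR (NOT x5 AND x4 AND NOT x2 AND NOT x3) OR (NOT x5 AND x4 AND x2 AND NOT x3) OR (x5 AND NOT x4 AND NOT x2 AND NOT x3) OR (x5 AND NOT x4 AND x2 AND x3) OR (x5 AND x4 AND NOT x2 AND x3) OR (x5 AND x4 AND x2 AND NOT x3)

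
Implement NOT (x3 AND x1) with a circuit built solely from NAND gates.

(((x3 NAND x1) NAND (x3 NAND x1)) NAND ((x3 NAND x1) NAND (x3 NAND x1)))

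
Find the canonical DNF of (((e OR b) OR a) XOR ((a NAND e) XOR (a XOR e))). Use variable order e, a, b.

(NOT e AND NOT a AND NOT b) OR (NOT e AND a AND NOT b) OR (NOT e AND a AND b) OR (e AND NOT a AND NOT b) OR (e AND NOT a AND b) OR (e AND a AND NOT b) OR (e AND a AND b)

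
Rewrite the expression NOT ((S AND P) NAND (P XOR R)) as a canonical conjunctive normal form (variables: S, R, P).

(S OR R OR P) AND (S OR R OR NOT P) AND (S OR NOT R OR P) AND (S OR NOT R OR NOT P) AND (NOT S OR R OR P) AND (NOT S OR NOT R OR P) AND (NOT S OR NOT R OR NOT P)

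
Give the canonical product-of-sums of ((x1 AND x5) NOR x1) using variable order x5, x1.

ΠM(1, 3) = (x5 OR NOT x1) AND (NOT x5 OR NOT x1)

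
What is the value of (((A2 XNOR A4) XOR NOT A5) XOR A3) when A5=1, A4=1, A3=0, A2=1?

Substituting: (((1 XNOR 1) XOR NOT 1) XOR 0)
= 1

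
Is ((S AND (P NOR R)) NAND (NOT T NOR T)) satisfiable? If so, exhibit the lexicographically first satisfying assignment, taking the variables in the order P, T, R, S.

P=0, T=0, R=0, S=0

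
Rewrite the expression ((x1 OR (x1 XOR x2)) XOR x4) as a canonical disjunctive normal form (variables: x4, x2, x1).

(NOT x4 AND NOT x2 AND x1) OR (NOT x4 AND x2 AND NOT x1) OR (NOT x4 AND x2 AND x1) OR (x4 AND NOT x2 AND NOT x1)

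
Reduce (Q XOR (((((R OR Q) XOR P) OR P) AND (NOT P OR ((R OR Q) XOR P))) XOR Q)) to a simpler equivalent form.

By XOR self-cancellation ((E XOR v) XOR v = E) then distribution ((E OR v) AND (E OR NOT v) = E):
= ((R OR Q) XOR P)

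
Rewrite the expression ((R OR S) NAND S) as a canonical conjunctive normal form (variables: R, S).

(R OR NOT S) AND (NOT R OR NOT S)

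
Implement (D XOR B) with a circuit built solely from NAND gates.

((D NAND (D NAND B)) NAND (B NAND (D NAND B)))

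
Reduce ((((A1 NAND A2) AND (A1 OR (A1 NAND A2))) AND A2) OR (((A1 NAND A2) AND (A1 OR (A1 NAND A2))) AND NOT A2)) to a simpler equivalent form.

By distribution ((E AND v) OR (E AND NOT v) = E) then absorption (E AND (E OR v) = E):
= (A1 NAND A2)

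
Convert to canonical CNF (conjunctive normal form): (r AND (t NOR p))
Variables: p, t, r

(p OR t OR r) AND (p OR NOT t OR r) AND (p OR NOT t OR NOT r) AND (NOT p OR t OR r) AND (NOT p OR t OR NOT r) AND (NOT p OR NOT t OR r) AND (NOT p OR NOT t OR NOT r)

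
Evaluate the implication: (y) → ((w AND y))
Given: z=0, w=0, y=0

Antecedent (y) = 0; consequent ((w AND y)) = 0.
0 → 0 = 1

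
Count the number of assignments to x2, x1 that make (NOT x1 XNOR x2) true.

Satisfying assignments: (0,1), (1,0)
Count: 2 out of 4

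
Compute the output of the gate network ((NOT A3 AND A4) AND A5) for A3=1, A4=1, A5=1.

Substituting: ((NOT 1 AND 1) AND 1)
= 0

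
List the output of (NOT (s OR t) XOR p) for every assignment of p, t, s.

p | t | s | Output
------------------
0 | 0 | 0 | 1
0 | 0 | 1 | 0
0 | 1 | 0 | 0
0 | 1 | 1 | 0
1 | 0 | 0 | 0
1 | 0 | 1 | 1
1 | 1 | 0 | 1
1 | 1 | 1 | 1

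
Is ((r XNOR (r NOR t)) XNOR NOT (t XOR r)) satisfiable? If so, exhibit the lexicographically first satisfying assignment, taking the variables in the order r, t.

r=1, t=0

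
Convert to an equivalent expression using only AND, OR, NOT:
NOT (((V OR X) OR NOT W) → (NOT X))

((V OR X) OR NOT W) AND X
(Negated implication: NOT(A → B) = A AND NOT B)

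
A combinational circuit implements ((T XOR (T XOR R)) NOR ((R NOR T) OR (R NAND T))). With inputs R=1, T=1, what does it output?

Substituting: ((1 XOR (1 XOR 1)) NOR ((1 NOR 1) OR (1 NAND 1)))
= 0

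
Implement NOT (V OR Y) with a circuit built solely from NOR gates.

(((V NOR Y) NOR (V NOR Y)) NOR ((V NOR Y) NOR (V NOR Y)))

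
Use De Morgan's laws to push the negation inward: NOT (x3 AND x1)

NOT x3 OR NOT x1
De Morgan's: NOT(AND of terms) = OR of negations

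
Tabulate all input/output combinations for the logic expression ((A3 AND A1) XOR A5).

A3 | A5 | A1 | Output
---------------------
0 | 0 | 0 | 0
0 | 0 | 1 | 0
0 | 1 | 0 | 1
0 | 1 | 1 | 1
1 | 0 | 0 | 0
1 | 0 | 1 | 1
1 | 1 | 0 | 1
1 | 1 | 1 | 0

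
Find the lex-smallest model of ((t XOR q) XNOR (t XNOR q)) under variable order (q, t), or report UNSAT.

UNSATISFIABLE - no assignment makes this expression true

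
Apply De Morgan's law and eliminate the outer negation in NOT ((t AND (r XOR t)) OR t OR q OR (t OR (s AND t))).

NOT (t AND (r XOR t)) AND NOT t AND NOT q AND NOT (t OR (s AND t))
De Morgan's: NOT(OR of terms) = AND of negations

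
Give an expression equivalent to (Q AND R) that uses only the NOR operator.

((Q NOR Q) NOR (R NOR R))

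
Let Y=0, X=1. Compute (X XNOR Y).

Substituting: (1 XNOR 0)
= 0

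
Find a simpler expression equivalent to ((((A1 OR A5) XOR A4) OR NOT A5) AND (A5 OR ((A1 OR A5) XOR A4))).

By distribution ((E OR v) AND (E OR NOT v) = E):
= ((A1 OR A5) XOR A4)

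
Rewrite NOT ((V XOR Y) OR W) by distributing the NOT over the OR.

NOT (V XOR Y) AND NOT W
De Morgan's: NOT(OR of terms) = AND of negations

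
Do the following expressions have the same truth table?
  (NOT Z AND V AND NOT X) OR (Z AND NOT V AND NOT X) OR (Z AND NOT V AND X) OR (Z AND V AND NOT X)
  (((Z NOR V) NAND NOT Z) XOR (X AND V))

Yes, they are equivalent — the two output columns agree on all 8 assignments:
Z | V | X | Expression 1 | Expression 2
---------------------------------------
0 | 0 | 0 | 0 | 0
0 | 0 | 1 | 0 | 0
0 | 1 | 0 | 1 | 1
0 | 1 | 1 | 0 | 0
1 | 0 | 0 | 1 | 1
1 | 0 | 1 | 1 | 1
1 | 1 | 0 | 1 | 1
1 | 1 | 1 | 0 | 0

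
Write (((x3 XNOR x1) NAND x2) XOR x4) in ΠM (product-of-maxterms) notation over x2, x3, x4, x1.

ΠM(2, 3, 6, 7, 8, 11, 13, 14) = (x2 OR x3 OR NOT x4 OR x1) AND (x2 OR x3 OR NOT x4 OR NOT x1) AND (x2 OR NOT x3 OR NOT x4 OR x1) AND (x2 OR NOT x3 OR NOT x4 OR NOT x1) AND (NOT x2 OR x3 OR x4 OR x1) AND (NOT x2 OR x3 OR NOT x4 OR NOT x1) AND (NOT x2 OR NOT x3 OR x4 OR NOT x1) AND (NOT x2 OR NOT x3 OR NOT x4 OR x1)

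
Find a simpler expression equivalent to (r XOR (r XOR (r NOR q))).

By XOR self-cancellation ((E XOR v) XOR v = E):
= (r NOR q)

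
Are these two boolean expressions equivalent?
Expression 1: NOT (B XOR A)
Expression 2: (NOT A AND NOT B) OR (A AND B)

Yes, they are equivalent — the two output columns agree on all 4 assignments:
A | B | Expression 1 | Expression 2
-----------------------------------
0 | 0 | 1 | 1
0 | 1 | 0 | 0
1 | 0 | 0 | 0
1 | 1 | 1 | 1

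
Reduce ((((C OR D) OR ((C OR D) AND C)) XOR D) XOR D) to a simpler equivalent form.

By XOR self-cancellation ((E XOR v) XOR v = E) then absorption (E OR (E AND v) = E):
= (C OR D)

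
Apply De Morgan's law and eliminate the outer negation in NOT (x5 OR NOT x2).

NOT x5 AND x2
De Morgan's: NOT(OR of terms) = AND of negations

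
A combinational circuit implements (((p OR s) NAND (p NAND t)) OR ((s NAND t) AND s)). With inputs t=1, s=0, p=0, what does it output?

Substituting: (((0 OR 0) NAND (0 NAND 1)) OR ((0 NAND 1) AND 0))
= 1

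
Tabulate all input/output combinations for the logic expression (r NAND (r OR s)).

r | s | Output
--------------
0 | 0 | 1
0 | 1 | 1
1 | 0 | 0
1 | 1 | 0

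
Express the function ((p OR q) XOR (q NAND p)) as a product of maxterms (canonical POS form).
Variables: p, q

ΠM(1, 2) = (p OR NOT q) AND (NOT p OR q)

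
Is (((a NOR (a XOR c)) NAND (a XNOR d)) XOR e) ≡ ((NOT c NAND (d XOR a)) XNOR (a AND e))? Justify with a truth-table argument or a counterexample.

No. Counterexample: with e=0, a=0, d=0, c=1, Expression 1 = 1 but Expression 2 = 0.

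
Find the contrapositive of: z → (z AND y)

Contrapositive: NOT (z AND y) → NOT z
Note: A statement and its contrapositive are logically equivalent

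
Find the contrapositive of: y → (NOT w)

Contrapositive: w → NOT y
Note: A statement and its contrapositive are logically equivalent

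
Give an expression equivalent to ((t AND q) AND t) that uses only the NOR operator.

((((t NOR t) NOR (q NOR q)) NOR ((t NOR t) NOR (q NOR q))) NOR (t NOR t))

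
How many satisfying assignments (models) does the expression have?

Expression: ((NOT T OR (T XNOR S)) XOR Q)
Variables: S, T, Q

Satisfying assignments: (0,0,0), (0,1,1), (1,0,0), (1,1,0)
Count: 4 out of 8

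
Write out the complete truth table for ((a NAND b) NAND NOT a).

b | a | Output
--------------
0 | 0 | 0
0 | 1 | 1
1 | 0 | 0
1 | 1 | 1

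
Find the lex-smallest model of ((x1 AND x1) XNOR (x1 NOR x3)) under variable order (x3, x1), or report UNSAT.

x3=1, x1=0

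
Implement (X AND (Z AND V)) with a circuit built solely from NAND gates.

((X NAND ((Z NAND V) NAND (Z NAND V))) NAND (X NAND ((Z NAND V) NAND (Z NAND V))))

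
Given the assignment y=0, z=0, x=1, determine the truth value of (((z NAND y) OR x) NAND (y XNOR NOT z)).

Substituting: (((0 NAND 0) OR 1) NAND (0 XNOR NOT 0))
= 1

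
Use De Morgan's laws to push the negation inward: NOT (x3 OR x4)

NOT x3 AND NOT x4
De Morgan's: NOT(OR of terms) = AND of negations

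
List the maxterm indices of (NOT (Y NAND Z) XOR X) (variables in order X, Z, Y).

ΠM(0, 1, 2, 7) = (X OR Z OR Y) AND (X OR Z OR NOT Y) AND (X OR NOT Z OR Y) AND (NOT X OR NOT Z OR NOT Y)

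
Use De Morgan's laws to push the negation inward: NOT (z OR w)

NOT z AND NOT w
De Morgan's: NOT(OR of terms) = AND of negations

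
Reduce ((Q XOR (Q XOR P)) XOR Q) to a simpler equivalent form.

By XOR self-cancellation ((E XOR v) XOR v = E):
= (Q XOR P)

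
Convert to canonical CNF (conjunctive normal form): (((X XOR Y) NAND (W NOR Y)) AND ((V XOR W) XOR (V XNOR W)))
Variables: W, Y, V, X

(W OR Y OR V OR NOT X) AND (W OR Y OR NOT V OR NOT X)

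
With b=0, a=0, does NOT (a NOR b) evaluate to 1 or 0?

Substituting: NOT (0 NOR 0)
= 0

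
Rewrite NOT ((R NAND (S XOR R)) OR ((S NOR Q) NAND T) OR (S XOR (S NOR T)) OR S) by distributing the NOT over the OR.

NOT (R NAND (S XOR R)) AND NOT ((S NOR Q) NAND T) AND NOT (S XOR (S NOR T)) AND NOT S
De Morgan's: NOT(OR of terms) = AND of negations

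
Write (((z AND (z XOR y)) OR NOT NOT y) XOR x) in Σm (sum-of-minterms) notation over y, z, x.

Σm(1, 2, 4, 6) = (NOT y AND NOT z AND x) OR (NOT y AND z AND NOT x) OR (y AND NOT z AND NOT x) OR (y AND z AND NOT x)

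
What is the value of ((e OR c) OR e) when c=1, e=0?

Substituting: ((0 OR 1) OR 0)
= 1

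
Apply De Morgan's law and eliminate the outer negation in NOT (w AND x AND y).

NOT w OR NOT x OR NOT y
De Morgan's: NOT(AND of terms) = OR of negations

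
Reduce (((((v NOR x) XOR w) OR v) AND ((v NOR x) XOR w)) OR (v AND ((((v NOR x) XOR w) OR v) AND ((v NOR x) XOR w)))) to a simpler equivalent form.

By absorption (E OR (E AND v) = E) then absorption (E AND (E OR v) = E):
= ((v NOR x) XOR w)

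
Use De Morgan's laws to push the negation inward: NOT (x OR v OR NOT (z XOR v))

NOT x AND NOT v AND (z XOR v)
De Morgan's: NOT(OR of terms) = AND of negations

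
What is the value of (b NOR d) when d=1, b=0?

Substituting: (0 NOR 1)
= 0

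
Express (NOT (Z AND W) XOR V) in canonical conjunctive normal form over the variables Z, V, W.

(Z OR NOT V OR W) AND (Z OR NOT V OR NOT W) AND (NOT Z OR V OR NOT W) AND (NOT Z OR NOT V OR W)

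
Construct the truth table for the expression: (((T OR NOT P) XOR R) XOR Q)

R | P | T | Q | Output
----------------------
0 | 0 | 0 | 0 | 1
0 | 0 | 0 | 1 | 0
0 | 0 | 1 | 0 | 1
0 | 0 | 1 | 1 | 0
0 | 1 | 0 | 0 | 0
0 | 1 | 0 | 1 | 1
0 | 1 | 1 | 0 | 1
0 | 1 | 1 | 1 | 0
1 | 0 | 0 | 0 | 0
1 | 0 | 0 | 1 | 1
1 | 0 | 1 | 0 | 0
1 | 0 | 1 | 1 | 1
1 | 1 | 0 | 0 | 1
1 | 1 | 0 | 1 | 0
1 | 1 | 1 | 0 | 0
1 | 1 | 1 | 1 | 1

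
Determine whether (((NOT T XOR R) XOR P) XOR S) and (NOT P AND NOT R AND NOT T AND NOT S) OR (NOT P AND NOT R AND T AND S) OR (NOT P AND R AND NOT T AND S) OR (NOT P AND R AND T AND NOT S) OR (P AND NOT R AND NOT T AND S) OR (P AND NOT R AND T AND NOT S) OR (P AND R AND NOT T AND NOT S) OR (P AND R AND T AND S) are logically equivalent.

Yes, they are equivalent — the two output columns agree on all 16 assignments:
P | R | T | S | Expression 1 | Expression 2
-------------------------------------------
0 | 0 | 0 | 0 | 1 | 1
0 | 0 | 0 | 1 | 0 | 0
0 | 0 | 1 | 0 | 0 | 0
0 | 0 | 1 | 1 | 1 | 1
0 | 1 | 0 | 0 | 0 | 0
0 | 1 | 0 | 1 | 1 | 1
0 | 1 | 1 | 0 | 1 | 1
0 | 1 | 1 | 1 | 0 | 0
1 | 0 | 0 | 0 | 0 | 0
1 | 0 | 0 | 1 | 1 | 1
1 | 0 | 1 | 0 | 1 | 1
1 | 0 | 1 | 1 | 0 | 0
1 | 1 | 0 | 0 | 1 | 1
1 | 1 | 0 | 1 | 0 | 0
1 | 1 | 1 | 0 | 0 | 0
1 | 1 | 1 | 1 | 1 | 1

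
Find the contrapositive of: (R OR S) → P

Contrapositive: NOT P → NOT (R OR S)
Note: A statement and its contrapositive are logically equivalent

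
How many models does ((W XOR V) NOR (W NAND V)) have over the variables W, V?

Satisfying assignments: (1,1)
Count: 1 out of 4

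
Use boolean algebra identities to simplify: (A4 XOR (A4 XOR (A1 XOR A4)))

By XOR self-cancellation ((E XOR v) XOR v = E):
= (A1 XOR A4)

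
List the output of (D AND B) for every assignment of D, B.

D | B | Output
--------------
0 | 0 | 0
0 | 1 | 0
1 | 0 | 0
1 | 1 | 1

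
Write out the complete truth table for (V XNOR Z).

V | Z | Output
--------------
0 | 0 | 1
0 | 1 | 0
1 | 0 | 0
1 | 1 | 1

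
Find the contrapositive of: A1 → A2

Contrapositive: NOT A2 → NOT A1
Note: A statement and its contrapositive are logically equivalent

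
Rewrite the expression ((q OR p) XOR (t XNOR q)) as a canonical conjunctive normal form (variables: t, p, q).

(t OR NOT p OR q) AND (NOT t OR p OR q) AND (NOT t OR p OR NOT q) AND (NOT t OR NOT p OR NOT q)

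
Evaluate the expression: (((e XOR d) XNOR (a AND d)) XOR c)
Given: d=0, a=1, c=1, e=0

Substituting: (((0 XOR 0) XNOR (1 AND 0)) XOR 1)
= 0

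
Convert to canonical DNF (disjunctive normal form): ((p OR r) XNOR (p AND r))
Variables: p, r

(NOT p AND NOT r) OR (p AND r)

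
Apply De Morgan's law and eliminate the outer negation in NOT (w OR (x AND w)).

NOT w AND NOT (x AND w)
De Morgan's: NOT(OR of terms) = AND of negations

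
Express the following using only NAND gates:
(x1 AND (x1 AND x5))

((x1 NAND ((x1 NAND x5) NAND (x1 NAND x5))) NAND (x1 NAND ((x1 NAND x5) NAND (x1 NAND x5))))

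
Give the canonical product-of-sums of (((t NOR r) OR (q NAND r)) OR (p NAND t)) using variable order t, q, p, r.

ΠM(15) = (NOT t OR NOT q OR NOT p OR NOT r)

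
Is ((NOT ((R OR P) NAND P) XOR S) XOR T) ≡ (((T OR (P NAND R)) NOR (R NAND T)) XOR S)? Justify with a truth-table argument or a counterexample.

No. Counterexample: with P=0, R=0, S=0, T=1, Expression 1 = 1 but Expression 2 = 0.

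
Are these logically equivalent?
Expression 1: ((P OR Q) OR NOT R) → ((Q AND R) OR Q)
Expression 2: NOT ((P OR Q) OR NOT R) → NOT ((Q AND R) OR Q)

No, Inverse is not equivalent to original (counterexample: Q=0, P=0, R=0)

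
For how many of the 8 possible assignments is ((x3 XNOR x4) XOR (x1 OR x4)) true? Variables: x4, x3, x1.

Satisfying assignments: (0,0,0), (0,1,1), (1,0,0), (1,0,1)
Count: 4 out of 8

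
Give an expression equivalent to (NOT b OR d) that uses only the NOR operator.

(((b NOR b) NOR d) NOR ((b NOR b) NOR d))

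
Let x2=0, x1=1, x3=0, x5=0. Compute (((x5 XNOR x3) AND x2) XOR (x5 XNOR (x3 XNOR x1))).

Substituting: (((0 XNOR 0) AND 0) XOR (0 XNOR (0 XNOR 1)))
= 1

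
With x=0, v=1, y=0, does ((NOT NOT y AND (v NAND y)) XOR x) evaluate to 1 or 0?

Substituting: ((NOT NOT 0 AND (1 NAND 0)) XOR 0)
= 0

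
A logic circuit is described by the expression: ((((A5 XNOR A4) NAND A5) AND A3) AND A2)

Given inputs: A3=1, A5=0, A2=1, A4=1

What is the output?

Substituting: ((((0 XNOR 1) NAND 0) AND 1) AND 1)
= 1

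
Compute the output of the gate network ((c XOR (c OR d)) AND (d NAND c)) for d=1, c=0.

Substituting: ((0 XOR (0 OR 1)) AND (1 NAND 0))
= 1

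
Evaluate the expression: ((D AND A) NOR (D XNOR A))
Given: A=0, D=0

Substituting: ((0 AND 0) NOR (0 XNOR 0))
= 0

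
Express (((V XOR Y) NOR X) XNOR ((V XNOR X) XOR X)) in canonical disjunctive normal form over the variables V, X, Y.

(NOT V AND NOT X AND NOT Y) OR (V AND NOT X AND NOT Y) OR (V AND X AND NOT Y) OR (V AND X AND Y)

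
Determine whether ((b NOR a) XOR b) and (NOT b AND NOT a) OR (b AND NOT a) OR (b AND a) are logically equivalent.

Yes, they are equivalent — the two output columns agree on all 4 assignments:
b | a | Expression 1 | Expression 2
-----------------------------------
0 | 0 | 1 | 1
0 | 1 | 0 | 0
1 | 0 | 1 | 1
1 | 1 | 1 | 1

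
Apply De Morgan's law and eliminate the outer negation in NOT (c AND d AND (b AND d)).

NOT c OR NOT d OR NOT (b AND d)
De Morgan's: NOT(AND of terms) = OR of negations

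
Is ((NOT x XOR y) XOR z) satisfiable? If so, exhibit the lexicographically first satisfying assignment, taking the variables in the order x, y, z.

x=0, y=0, z=0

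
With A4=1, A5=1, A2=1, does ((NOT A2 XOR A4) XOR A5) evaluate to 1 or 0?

Substituting: ((NOT 1 XOR 1) XOR 1)
= 0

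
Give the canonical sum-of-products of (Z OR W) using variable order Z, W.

Σm(1, 2, 3) = (NOT Z AND W) OR (Z AND NOT W) OR (Z AND W)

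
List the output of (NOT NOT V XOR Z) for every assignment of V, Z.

V | Z | Output
--------------
0 | 0 | 0
0 | 1 | 1
1 | 0 | 1
1 | 1 | 0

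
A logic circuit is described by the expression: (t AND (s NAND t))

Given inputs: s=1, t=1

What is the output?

Substituting: (1 AND (1 NAND 1))
= 0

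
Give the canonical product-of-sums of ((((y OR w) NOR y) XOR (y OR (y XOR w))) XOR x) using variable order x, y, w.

ΠM(4, 5, 6, 7) = (NOT x OR y OR w) AND (NOT x OR y OR NOT w) AND (NOT x OR NOT y OR w) AND (NOT x OR NOT y OR NOT w)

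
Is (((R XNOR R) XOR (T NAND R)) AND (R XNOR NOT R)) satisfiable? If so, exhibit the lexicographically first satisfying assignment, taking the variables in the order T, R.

UNSATISFIABLE - no assignment makes this expression true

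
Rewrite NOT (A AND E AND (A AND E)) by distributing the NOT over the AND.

NOT A OR NOT E OR NOT (A AND E)
De Morgan's: NOT(AND of terms) = OR of negations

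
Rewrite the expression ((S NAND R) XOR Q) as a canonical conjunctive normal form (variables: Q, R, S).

(Q OR NOT R OR NOT S) AND (NOT Q OR R OR S) AND (NOT Q OR R OR NOT S) AND (NOT Q OR NOT R OR S)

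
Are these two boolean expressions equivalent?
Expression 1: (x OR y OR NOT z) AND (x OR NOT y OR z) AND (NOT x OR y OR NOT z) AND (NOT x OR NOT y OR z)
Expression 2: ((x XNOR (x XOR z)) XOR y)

Yes, they are equivalent — the two output columns agree on all 8 assignments:
x | y | z | Expression 1 | Expression 2
---------------------------------------
0 | 0 | 0 | 1 | 1
0 | 0 | 1 | 0 | 0
0 | 1 | 0 | 0 | 0
0 | 1 | 1 | 1 | 1
1 | 0 | 0 | 1 | 1
1 | 0 | 1 | 0 | 0
1 | 1 | 0 | 0 | 0
1 | 1 | 1 | 1 | 1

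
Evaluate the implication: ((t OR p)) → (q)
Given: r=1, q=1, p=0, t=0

Antecedent ((t OR p)) = 0; consequent (q) = 1.
0 → 1 = 1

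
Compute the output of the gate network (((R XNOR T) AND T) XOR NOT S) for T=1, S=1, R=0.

Substituting: (((0 XNOR 1) AND 1) XOR NOT 1)
= 0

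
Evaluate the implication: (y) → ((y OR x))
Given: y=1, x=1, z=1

Antecedent (y) = 1; consequent ((y OR x)) = 1.
1 → 1 = 1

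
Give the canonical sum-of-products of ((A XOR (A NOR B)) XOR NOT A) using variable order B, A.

Σm(1, 2, 3) = (NOT B AND A) OR (B AND NOT A) OR (B AND A)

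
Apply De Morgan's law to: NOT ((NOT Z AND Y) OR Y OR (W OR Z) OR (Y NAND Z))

NOT (NOT Z AND Y) AND NOT Y AND NOT (W OR Z) AND NOT (Y NAND Z)
De Morgan's: NOT(OR of terms) = AND of negations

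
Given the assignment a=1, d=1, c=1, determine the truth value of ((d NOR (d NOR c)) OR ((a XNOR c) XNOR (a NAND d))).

Substituting: ((1 NOR (1 NOR 1)) OR ((1 XNOR 1) XNOR (1 NAND 1)))
= 0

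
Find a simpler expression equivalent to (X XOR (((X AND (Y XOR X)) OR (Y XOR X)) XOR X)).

By XOR self-cancellation ((E XOR v) XOR v = E) then absorption (E OR (E AND v) = E):
= (Y XOR X)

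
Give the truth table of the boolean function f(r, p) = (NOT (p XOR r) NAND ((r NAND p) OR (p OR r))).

r | p | Output
--------------
0 | 0 | 0
0 | 1 | 1
1 | 0 | 1
1 | 1 | 0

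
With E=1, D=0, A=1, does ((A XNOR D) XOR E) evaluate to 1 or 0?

Substituting: ((1 XNOR 0) XOR 1)
= 1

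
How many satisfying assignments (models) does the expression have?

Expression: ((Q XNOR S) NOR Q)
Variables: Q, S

Satisfying assignments: (0,1)
Count: 1 out of 4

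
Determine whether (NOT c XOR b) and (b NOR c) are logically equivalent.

No. Counterexample: with c=1, b=1, Expression 1 = 1 but Expression 2 = 0.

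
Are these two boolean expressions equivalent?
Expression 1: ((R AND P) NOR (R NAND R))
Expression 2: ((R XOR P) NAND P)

No. Counterexample: with P=0, R=0, Expression 1 = 0 but Expression 2 = 1.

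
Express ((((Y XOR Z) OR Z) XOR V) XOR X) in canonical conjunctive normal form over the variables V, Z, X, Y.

(V OR Z OR X OR Y) AND (V OR Z OR NOT X OR NOT Y) AND (V OR NOT Z OR NOT X OR Y) AND (V OR NOT Z OR NOT X OR NOT Y) AND (NOT V OR Z OR X OR NOT Y) AND (NOT V OR Z OR NOT X OR Y) AND (NOT V OR NOT Z OR X OR Y) AND (NOT V OR NOT Z OR X OR NOT Y)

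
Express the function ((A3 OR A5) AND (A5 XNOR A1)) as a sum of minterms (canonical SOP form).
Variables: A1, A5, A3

Σm(1, 6, 7) = (NOT A1 AND NOT A5 AND A3) OR (A1 AND A5 AND NOT A3) OR (A1 AND A5 AND A3)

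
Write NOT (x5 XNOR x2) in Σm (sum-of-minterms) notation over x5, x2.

Σm(1, 2) = (NOT x5 AND x2) OR (x5 AND NOT x2)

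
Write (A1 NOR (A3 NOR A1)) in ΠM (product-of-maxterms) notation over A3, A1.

ΠM(0, 1, 3) = (A3 OR A1) AND (A3 OR NOT A1) AND (NOT A3 OR NOT A1)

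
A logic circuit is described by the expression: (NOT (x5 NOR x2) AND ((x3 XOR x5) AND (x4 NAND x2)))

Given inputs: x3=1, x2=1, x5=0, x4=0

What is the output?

Substituting: (NOT (0 NOR 1) AND ((1 XOR 0) AND (0 NAND 1)))
= 1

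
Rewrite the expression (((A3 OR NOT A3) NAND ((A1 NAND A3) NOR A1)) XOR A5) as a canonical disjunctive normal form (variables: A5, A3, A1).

(NOT A5 AND NOT A3 AND NOT A1) OR (NOT A5 AND NOT A3 AND A1) OR (NOT A5 AND A3 AND NOT A1) OR (NOT A5 AND A3 AND A1)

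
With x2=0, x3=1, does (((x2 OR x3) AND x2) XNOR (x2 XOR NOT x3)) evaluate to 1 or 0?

Substituting: (((0 OR 1) AND 0) XNOR (0 XOR NOT 1))
= 1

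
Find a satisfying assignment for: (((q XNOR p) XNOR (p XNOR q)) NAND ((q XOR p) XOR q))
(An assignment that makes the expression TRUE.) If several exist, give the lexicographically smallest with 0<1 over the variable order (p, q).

p=0, q=0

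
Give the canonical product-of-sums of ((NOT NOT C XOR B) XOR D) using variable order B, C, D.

ΠM(0, 3, 5, 6) = (B OR C OR D) AND (B OR NOT C OR NOT D) AND (NOT B OR C OR NOT D) AND (NOT B OR NOT C OR D)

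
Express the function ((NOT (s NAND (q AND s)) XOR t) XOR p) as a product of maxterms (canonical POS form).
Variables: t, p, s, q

ΠM(0, 1, 2, 7, 11, 12, 13, 14) = (t OR p OR s OR q) AND (t OR p OR s OR NOT q) AND (t OR p OR NOT s OR q) AND (t OR NOT p OR NOT s OR NOT q) AND (NOT t OR p OR NOT s OR NOT q) AND (NOT t OR NOT p OR s OR q) AND (NOT t OR NOT p OR s OR NOT q) AND (NOT t OR NOT p OR NOT s OR q)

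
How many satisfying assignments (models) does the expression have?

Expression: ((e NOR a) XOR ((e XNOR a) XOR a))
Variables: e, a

Satisfying assignments: (0,1)
Count: 1 out of 4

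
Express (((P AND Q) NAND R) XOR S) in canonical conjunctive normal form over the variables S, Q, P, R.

(S OR NOT Q OR NOT P OR NOT R) AND (NOT S OR Q OR P OR R) AND (NOT S OR Q OR P OR NOT R) AND (NOT S OR Q OR NOT P OR R) AND (NOT S OR Q OR NOT P OR NOT R) AND (NOT S OR NOT Q OR P OR R) AND (NOT S OR NOT Q OR P OR NOT R) AND (NOT S OR NOT Q OR NOT P OR R)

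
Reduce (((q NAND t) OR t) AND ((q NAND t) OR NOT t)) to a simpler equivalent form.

By distribution ((E OR v) AND (E OR NOT v) = E):
= (q NAND t)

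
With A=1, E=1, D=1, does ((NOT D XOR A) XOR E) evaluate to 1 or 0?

Substituting: ((NOT 1 XOR 1) XOR 1)
= 0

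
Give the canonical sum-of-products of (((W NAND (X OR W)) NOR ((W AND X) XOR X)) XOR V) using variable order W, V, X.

Σm(2, 3, 4, 5) = (NOT W AND V AND NOT X) OR (NOT W AND V AND X) OR (W AND NOT V AND NOT X) OR (W AND NOT V AND X)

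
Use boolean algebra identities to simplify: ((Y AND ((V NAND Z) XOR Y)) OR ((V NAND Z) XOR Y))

By absorption (E OR (E AND v) = E):
= ((V NAND Z) XOR Y)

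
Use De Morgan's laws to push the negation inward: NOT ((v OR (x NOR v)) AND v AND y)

NOT (v OR (x NOR v)) OR NOT v OR NOT y
De Morgan's: NOT(AND of terms) = OR of negations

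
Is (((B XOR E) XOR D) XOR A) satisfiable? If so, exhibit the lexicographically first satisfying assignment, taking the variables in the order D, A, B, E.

D=0, A=0, B=0, E=1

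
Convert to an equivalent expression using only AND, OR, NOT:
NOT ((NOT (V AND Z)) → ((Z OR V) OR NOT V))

(NOT (V AND Z)) AND NOT ((Z OR V) OR NOT V)
(Negated implication: NOT(A → B) = A AND NOT B)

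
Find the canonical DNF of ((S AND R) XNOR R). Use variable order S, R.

(NOT S AND NOT R) OR (S AND NOT R) OR (S AND R)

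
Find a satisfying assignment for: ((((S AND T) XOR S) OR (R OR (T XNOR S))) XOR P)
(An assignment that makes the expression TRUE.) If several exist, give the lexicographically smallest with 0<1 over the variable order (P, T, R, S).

P=0, T=0, R=0, S=0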